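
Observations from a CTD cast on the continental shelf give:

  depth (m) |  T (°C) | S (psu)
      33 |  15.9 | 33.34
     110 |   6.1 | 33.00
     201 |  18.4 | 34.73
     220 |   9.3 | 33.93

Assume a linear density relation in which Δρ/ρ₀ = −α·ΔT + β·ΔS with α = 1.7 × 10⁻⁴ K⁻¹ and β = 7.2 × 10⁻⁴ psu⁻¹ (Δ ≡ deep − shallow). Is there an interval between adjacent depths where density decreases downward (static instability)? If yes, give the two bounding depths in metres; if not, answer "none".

110–201 m

Evaluate Δρ/ρ₀ = −αΔT + βΔS across each adjacent pair:
  33–110 m: −αΔT+βΔS = −(1.7 × 10⁻⁴)(-9.8)+(7.2 × 10⁻⁴)(-0.34) = 1.4 × 10⁻³ → stable
  110–201 m: −αΔT+βΔS = −(1.7 × 10⁻⁴)(+12.3)+(7.2 × 10⁻⁴)(+1.73) = -8.5 × 10⁻⁴ → UNSTABLE
  201–220 m: −αΔT+βΔS = −(1.7 × 10⁻⁴)(-9.1)+(7.2 × 10⁻⁴)(-0.80) = 9.7 × 10⁻⁴ → stable
The 110–201 m interval has Δρ < 0: lighter water underlies denser water.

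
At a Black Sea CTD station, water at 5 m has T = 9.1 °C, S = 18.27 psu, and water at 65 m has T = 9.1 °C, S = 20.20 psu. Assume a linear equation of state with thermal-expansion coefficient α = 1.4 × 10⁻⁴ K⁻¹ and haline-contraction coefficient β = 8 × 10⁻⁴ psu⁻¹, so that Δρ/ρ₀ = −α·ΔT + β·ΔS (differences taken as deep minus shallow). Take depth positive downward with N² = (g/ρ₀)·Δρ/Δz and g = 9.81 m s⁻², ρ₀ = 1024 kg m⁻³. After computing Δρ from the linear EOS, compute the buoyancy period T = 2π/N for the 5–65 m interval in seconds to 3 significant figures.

ΔT = +0.0 K, ΔS = +1.93 psu (deep − shallow).
Δρ/ρ₀ = −αΔT + βΔS = 0 + 1.544 × 10⁻³ = 1.544 × 10⁻³, so Δρ ≈ 1.581 kg m⁻³.
N² = (g/ρ₀)·Δρ/Δz = g·(Δρ/ρ₀)/Δz = 9.81 × 1.544 × 10⁻³ / 60 = 2.5244 × 10⁻⁴ s⁻².
N = √(2.5244 × 10⁻⁴) = 0.015888 rad s⁻¹ → T = 2π/N = 395.47 s ≈ 395 s.

395 s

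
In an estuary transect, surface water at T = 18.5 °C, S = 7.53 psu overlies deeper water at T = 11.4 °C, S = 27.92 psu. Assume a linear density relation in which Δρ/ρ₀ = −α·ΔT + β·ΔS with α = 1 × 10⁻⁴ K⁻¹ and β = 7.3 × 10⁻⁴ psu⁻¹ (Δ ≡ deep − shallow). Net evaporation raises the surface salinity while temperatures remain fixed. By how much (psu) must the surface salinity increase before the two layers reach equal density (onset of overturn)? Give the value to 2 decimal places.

21.36 psu

Neutral buoyancy requires −α(T_deep − T_surf) + β(S_deep − S_surf′) = 0.
S_surf′ = S_deep − (α/β)·ΔT = 27.92 − (1 × 10⁻⁴/7.3 × 10⁻⁴)·(-7.1) = 28.8926 psu.
Increase required: 28.8926 − 7.53 = 21.3626 psu.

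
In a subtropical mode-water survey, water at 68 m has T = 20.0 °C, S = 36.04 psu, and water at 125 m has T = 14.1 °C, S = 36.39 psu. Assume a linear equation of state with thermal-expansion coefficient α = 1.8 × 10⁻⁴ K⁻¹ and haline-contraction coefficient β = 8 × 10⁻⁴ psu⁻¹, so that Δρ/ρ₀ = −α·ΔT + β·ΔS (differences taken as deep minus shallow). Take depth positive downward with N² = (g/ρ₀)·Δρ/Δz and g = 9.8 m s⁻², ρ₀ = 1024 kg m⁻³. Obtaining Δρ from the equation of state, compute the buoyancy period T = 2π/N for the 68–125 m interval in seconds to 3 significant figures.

ΔT = -5.9 K, ΔS = +0.35 psu (deep − shallow).
Δρ/ρ₀ = −αΔT + βΔS = 1.062 × 10⁻³ + 2.80 × 10⁻⁴ = 1.342 × 10⁻³, so Δρ ≈ 1.374 kg m⁻³.
N² = (g/ρ₀)·Δρ/Δz = g·(Δρ/ρ₀)/Δz = 9.8 × 1.342 × 10⁻³ / 57 = 2.3073 × 10⁻⁴ s⁻².
N = √(2.3073 × 10⁻⁴) = 0.015190 rad s⁻¹ → T = 2π/N = 413.64 s ≈ 414 s.

414 s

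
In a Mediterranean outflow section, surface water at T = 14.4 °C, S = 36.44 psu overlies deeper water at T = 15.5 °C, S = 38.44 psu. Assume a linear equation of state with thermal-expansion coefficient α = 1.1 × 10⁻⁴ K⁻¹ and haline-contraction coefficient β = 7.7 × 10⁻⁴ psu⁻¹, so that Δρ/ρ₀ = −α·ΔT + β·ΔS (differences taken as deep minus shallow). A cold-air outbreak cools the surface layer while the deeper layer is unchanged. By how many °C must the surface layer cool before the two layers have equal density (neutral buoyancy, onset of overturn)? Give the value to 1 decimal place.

Neutral buoyancy requires Δρ = 0, i.e. −α(T_deep − T_surf′) + β(S_deep − S_surf) = 0.
T_surf′ = T_deep − (β/α)·ΔS = 15.5 − (7.7 × 10⁻⁴/1.1 × 10⁻⁴)·(+2.00) = 1.500 °C.
Cooling required: 14.4 − (1.500) = 12.900 °C.

12.9 °C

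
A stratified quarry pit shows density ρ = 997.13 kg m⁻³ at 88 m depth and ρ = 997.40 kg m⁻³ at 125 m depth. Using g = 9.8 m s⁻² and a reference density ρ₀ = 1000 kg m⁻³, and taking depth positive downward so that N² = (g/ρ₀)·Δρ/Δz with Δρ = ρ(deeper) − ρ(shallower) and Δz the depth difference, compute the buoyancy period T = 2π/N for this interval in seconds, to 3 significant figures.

743 s

Δρ = 997.40 − 997.13 = 0.27 kg m⁻³ over Δz = 125 − 88 = 37 m.
N² = (9.8/1000) × (0.27/37) = 7.1514 × 10⁻⁵ s⁻².
N = √(7.1514 × 10⁻⁵) = 8.4566 × 10⁻³ rad s⁻¹, so T = 2π/N = 742.99 s ≈ 743 s.
N² > 0, so the interval is statically stable.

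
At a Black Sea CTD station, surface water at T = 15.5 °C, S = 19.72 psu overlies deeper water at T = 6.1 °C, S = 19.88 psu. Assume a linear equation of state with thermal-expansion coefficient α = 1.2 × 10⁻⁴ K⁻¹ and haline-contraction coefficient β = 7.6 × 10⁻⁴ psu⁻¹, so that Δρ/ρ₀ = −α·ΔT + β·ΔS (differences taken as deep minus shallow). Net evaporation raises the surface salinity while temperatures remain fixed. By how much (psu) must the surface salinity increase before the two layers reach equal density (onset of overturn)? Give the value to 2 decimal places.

Neutral buoyancy requires −α(T_deep − T_surf) + β(S_deep − S_surf′) = 0.
S_surf′ = S_deep − (α/β)·ΔT = 19.88 − (1.2 × 10⁻⁴/7.6 × 10⁻⁴)·(-9.4) = 21.3642 psu.
Increase required: 21.3642 − 19.72 = 1.6442 psu.

1.64 psu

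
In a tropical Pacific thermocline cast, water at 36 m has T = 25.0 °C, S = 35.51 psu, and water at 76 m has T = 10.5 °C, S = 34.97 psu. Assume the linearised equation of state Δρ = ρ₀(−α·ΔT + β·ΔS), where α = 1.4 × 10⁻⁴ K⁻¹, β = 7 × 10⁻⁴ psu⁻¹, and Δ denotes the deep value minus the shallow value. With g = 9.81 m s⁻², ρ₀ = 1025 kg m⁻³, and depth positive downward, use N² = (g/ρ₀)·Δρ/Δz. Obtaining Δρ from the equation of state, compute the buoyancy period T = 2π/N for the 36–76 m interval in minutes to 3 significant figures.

ΔT = -14.5 K, ΔS = -0.54 psu (deep − shallow).
Δρ/ρ₀ = −αΔT + βΔS = 2.03 × 10⁻³ − 3.78 × 10⁻⁴ = 1.652 × 10⁻³, so Δρ ≈ 1.693 kg m⁻³.
N² = (g/ρ₀)·Δρ/Δz = g·(Δρ/ρ₀)/Δz = 9.81 × 1.652 × 10⁻³ / 40 = 4.0515 × 10⁻⁴ s⁻².
N = √(4.0515 × 10⁻⁴) = 0.020128 rad s⁻¹ → T = 2π/N = 312.16 s = 5.2027 min ≈ 5.20 min.

5.20 min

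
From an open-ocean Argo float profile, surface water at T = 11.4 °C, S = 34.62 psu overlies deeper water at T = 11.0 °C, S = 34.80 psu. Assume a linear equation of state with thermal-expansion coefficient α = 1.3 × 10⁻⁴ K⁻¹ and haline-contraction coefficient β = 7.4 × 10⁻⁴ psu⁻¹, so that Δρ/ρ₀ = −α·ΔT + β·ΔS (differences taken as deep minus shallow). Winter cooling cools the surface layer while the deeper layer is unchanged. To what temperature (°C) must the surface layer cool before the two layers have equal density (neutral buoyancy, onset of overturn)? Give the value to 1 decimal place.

Neutral buoyancy requires Δρ = 0, i.e. −α(T_deep − T_surf′) + β(S_deep − S_surf) = 0.
T_surf′ = T_deep − (β/α)·ΔS = 11.0 − (7.4 × 10⁻⁴/1.3 × 10⁻⁴)·(+0.18) = 9.975 °C.
Cooling required: 11.4 − (9.975) = 1.425 °C.

10.0 °C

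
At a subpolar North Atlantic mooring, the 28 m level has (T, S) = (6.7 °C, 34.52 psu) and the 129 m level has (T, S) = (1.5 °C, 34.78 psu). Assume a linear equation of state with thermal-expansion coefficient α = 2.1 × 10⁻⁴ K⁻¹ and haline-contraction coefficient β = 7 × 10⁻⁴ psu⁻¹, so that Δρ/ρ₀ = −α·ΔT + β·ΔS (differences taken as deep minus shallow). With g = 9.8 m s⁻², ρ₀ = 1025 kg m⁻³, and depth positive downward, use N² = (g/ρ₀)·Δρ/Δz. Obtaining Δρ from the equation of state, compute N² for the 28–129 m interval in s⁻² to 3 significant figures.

1.24 × 10⁻⁴ s⁻²

ΔT = -5.2 K, ΔS = +0.26 psu (deep − shallow).
Δρ/ρ₀ = −αΔT + βΔS = 1.092 × 10⁻³ + 1.82 × 10⁻⁴ = 1.274 × 10⁻³, so Δρ ≈ 1.306 kg m⁻³.
N² = (g/ρ₀)·Δρ/Δz = g·(Δρ/ρ₀)/Δz = 9.8 × 1.274 × 10⁻³ / 101 = 1.2362 × 10⁻⁴ s⁻² ≈ 1.24 × 10⁻⁴ s⁻².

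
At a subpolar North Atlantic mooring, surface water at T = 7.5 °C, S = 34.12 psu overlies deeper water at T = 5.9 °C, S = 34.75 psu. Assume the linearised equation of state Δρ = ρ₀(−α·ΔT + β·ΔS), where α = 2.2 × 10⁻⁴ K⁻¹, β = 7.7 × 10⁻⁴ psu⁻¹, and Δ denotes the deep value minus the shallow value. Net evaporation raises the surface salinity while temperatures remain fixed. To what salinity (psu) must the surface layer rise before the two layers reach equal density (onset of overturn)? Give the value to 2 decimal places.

35.21 psu

Neutral buoyancy requires −α(T_deep − T_surf) + β(S_deep − S_surf′) = 0.
S_surf′ = S_deep − (α/β)·ΔT = 34.75 − (2.2 × 10⁻⁴/7.7 × 10⁻⁴)·(-1.6) = 35.2071 psu.
Increase required: 35.2071 − 34.12 = 1.0871 psu.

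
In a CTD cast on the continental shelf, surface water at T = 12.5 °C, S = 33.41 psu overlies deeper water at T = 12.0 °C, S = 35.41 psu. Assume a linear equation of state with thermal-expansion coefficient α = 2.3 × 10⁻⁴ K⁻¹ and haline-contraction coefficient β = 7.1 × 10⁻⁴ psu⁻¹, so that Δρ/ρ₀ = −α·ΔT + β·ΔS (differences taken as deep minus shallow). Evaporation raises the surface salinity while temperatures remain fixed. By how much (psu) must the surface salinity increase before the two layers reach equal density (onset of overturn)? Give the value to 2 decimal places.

Neutral buoyancy requires −α(T_deep − T_surf) + β(S_deep − S_surf′) = 0.
S_surf′ = S_deep − (α/β)·ΔT = 35.41 − (2.3 × 10⁻⁴/7.1 × 10⁻⁴)·(-0.5) = 35.5720 psu.
Increase required: 35.5720 − 33.41 = 2.1620 psu.

2.16 psu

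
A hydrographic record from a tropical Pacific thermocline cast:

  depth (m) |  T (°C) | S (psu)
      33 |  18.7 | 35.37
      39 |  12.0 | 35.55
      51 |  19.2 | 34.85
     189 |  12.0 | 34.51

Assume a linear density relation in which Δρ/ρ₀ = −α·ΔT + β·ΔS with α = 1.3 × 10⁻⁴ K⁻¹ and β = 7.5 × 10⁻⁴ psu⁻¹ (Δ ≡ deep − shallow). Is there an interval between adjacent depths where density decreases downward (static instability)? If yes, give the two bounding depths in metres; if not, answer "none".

Evaluate Δρ/ρ₀ = −αΔT + βΔS across each adjacent pair:
  33–39 m: −αΔT+βΔS = −(1.3 × 10⁻⁴)(-6.7)+(7.5 × 10⁻⁴)(+0.18) = 1.0 × 10⁻³ → stable
  39–51 m: −αΔT+βΔS = −(1.3 × 10⁻⁴)(+7.2)+(7.5 × 10⁻⁴)(-0.70) = -1.5 × 10⁻³ → UNSTABLE
  51–189 m: −αΔT+βΔS = −(1.3 × 10⁻⁴)(-7.2)+(7.5 × 10⁻⁴)(-0.34) = 6.8 × 10⁻⁴ → stable
The 39–51 m interval has Δρ < 0: lighter water underlies denser water.

39–51 m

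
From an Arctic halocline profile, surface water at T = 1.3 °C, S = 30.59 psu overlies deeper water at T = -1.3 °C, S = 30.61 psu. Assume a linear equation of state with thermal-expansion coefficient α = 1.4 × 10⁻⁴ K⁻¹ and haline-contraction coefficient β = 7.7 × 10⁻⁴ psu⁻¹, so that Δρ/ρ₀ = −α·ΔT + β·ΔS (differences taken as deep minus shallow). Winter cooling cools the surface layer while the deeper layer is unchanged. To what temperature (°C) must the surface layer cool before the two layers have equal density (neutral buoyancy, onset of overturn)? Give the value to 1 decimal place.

Neutral buoyancy requires Δρ = 0, i.e. −α(T_deep − T_surf′) + β(S_deep − S_surf) = 0.
T_surf′ = T_deep − (β/α)·ΔS = -1.3 − (7.7 × 10⁻⁴/1.4 × 10⁻⁴)·(+0.02) = -1.410 °C.
Cooling required: 1.3 − (-1.410) = 2.710 °C.

-1.4 °C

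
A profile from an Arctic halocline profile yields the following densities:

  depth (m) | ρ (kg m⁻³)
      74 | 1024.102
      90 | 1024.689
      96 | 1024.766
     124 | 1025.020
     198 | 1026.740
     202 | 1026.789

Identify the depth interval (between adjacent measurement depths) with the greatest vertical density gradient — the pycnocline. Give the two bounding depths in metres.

74–90 m

Compute the density gradient over each adjacent pair:
  74–90 m: Δρ/Δz = 0.587/16 = 0.037 kg m⁻⁴
  90–96 m: Δρ/Δz = 0.077/6 = 0.013 kg m⁻⁴
  96–124 m: Δρ/Δz = 0.254/28 = 9.1 × 10⁻³ kg m⁻⁴
  124–198 m: Δρ/Δz = 1.720/74 = 0.023 kg m⁻⁴
  198–202 m: Δρ/Δz = 0.049/4 = 0.012 kg m⁻⁴
The largest gradient is in the 74–90 m interval — the pycnocline.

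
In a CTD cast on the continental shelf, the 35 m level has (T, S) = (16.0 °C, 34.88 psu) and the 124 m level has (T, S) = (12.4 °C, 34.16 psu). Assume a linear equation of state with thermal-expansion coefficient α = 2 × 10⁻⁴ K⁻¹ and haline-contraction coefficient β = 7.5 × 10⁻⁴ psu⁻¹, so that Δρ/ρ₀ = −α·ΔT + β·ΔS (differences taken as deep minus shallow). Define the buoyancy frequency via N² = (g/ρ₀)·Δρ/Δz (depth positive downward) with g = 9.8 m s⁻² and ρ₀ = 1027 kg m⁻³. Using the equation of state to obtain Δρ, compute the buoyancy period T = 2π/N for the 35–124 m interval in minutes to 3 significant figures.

ΔT = -3.6 K, ΔS = -0.72 psu (deep − shallow).
Δρ/ρ₀ = −αΔT + βΔS = 7.20 × 10⁻⁴ − 5.40 × 10⁻⁴ = 1.80 × 10⁻⁴, so Δρ ≈ 0.1849 kg m⁻³.
N² = (g/ρ₀)·Δρ/Δz = g·(Δρ/ρ₀)/Δz = 9.8 × 1.80 × 10⁻⁴ / 89 = 1.9820 × 10⁻⁵ s⁻².
N = √(1.9820 × 10⁻⁵) = 4.4520 × 10⁻³ rad s⁻¹ → T = 2π/N = 1.4113 × 10³ s = 23.522 min ≈ 23.5 min.

23.5 min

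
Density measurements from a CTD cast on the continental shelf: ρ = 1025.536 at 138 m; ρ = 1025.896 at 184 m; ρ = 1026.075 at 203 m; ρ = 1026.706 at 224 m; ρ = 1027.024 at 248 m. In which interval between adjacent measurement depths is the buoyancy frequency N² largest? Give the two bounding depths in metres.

Compute the density gradient over each adjacent pair:
  138–184 m: Δρ/Δz = 0.360/46 = 7.8 × 10⁻³ kg m⁻⁴
  184–203 m: Δρ/Δz = 0.179/19 = 9.4 × 10⁻³ kg m⁻⁴
  203–224 m: Δρ/Δz = 0.631/21 = 0.030 kg m⁻⁴
  224–248 m: Δρ/Δz = 0.318/24 = 0.013 kg m⁻⁴
The largest gradient is in the 203–224 m interval — the pycnocline.

203–224 m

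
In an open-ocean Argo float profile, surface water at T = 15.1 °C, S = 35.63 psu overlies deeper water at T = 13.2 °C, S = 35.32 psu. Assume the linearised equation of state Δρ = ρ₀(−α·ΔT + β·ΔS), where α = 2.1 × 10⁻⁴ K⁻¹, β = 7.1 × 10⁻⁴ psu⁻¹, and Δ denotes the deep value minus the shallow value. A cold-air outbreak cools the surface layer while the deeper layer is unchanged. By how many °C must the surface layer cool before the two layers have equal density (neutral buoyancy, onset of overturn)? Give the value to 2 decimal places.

0.85 °C

Neutral buoyancy requires Δρ = 0, i.e. −α(T_deep − T_surf′) + β(S_deep − S_surf) = 0.
T_surf′ = T_deep − (β/α)·ΔS = 13.2 − (7.1 × 10⁻⁴/2.1 × 10⁻⁴)·(-0.31) = 14.2481 °C.
Cooling required: 15.1 − (14.2481) = 0.8519 °C.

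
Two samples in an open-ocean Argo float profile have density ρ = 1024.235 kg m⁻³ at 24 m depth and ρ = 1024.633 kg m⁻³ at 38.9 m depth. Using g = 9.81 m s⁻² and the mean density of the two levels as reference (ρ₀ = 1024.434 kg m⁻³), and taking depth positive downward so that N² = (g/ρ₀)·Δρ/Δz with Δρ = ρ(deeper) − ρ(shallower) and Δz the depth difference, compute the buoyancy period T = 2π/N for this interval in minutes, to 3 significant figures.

Δρ = 1024.633 − 1024.235 = 0.398 kg m⁻³ over Δz = 38.9 − 24 = 14.9 m.
N² = (9.81/1024.434) × (0.398/14.9) = 2.5579 × 10⁻⁴ s⁻².
N = √(2.5579 × 10⁻⁴) = 0.015993 rad s⁻¹, so T = 2π/N = 392.87 s = 6.5478 min ≈ 6.55 min.

6.55 min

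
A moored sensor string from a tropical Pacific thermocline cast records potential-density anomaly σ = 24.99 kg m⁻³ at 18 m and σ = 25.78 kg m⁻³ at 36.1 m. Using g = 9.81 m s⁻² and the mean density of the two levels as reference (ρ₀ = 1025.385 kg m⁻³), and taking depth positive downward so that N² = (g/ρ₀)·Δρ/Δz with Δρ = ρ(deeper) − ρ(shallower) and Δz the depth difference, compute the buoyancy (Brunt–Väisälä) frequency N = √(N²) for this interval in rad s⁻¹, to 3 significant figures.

0.0204 rad s⁻¹

Δρ = 1025.78 − 1024.99 = 0.79 kg m⁻³ over Δz = 36.1 − 18 = 18.1 m.
N² = (9.81/1025.385) × (0.79/18.1) = 4.1757 × 10⁻⁴ s⁻².
N = √(4.1757 × 10⁻⁴) = 0.020435 rad s⁻¹ ≈ 0.0204 rad s⁻¹.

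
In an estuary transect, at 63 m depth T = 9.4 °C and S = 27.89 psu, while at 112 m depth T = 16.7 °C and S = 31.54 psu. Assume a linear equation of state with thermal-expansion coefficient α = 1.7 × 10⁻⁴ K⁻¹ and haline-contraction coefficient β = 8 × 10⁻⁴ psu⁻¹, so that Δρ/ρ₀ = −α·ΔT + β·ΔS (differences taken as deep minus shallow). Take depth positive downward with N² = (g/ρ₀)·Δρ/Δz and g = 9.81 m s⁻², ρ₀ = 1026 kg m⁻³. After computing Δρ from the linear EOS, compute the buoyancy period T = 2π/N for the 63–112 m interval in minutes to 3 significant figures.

5.71 min

ΔT = +7.3 K, ΔS = +3.65 psu (deep − shallow).
Δρ/ρ₀ = −αΔT + βΔS = -1.241 × 10⁻³ + 2.92 × 10⁻³ = 1.679 × 10⁻³, so Δρ ≈ 1.723 kg m⁻³.
N² = (g/ρ₀)·Δρ/Δz = g·(Δρ/ρ₀)/Δz = 9.81 × 1.679 × 10⁻³ / 49 = 3.3614 × 10⁻⁴ s⁻².
N = √(3.3614 × 10⁻⁴) = 0.018334 rad s⁻¹ → T = 2π/N = 342.71 s = 5.7118 min ≈ 5.71 min.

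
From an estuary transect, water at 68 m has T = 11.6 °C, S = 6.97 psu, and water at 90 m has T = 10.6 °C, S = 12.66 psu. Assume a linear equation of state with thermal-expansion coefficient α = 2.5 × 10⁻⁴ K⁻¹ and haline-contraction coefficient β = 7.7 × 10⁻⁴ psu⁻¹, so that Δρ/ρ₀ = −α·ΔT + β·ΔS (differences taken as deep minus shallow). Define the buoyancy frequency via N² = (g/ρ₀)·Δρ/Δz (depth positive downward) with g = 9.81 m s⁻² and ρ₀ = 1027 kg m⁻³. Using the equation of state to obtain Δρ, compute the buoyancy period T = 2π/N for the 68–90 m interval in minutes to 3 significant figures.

2.30 min

ΔT = -1.0 K, ΔS = +5.69 psu (deep − shallow).
Δρ/ρ₀ = −αΔT + βΔS = 2.50 × 10⁻⁴ + 4.3813 × 10⁻³ = 4.6313 × 10⁻³, so Δρ ≈ 4.756 kg m⁻³.
N² = (g/ρ₀)·Δρ/Δz = g·(Δρ/ρ₀)/Δz = 9.81 × 4.6313 × 10⁻³ / 22 = 2.0651 × 10⁻³ s⁻².
N = √(2.0651 × 10⁻³) = 0.045443 rad s⁻¹ → T = 2π/N = 138.27 s = 2.3045 min ≈ 2.30 min.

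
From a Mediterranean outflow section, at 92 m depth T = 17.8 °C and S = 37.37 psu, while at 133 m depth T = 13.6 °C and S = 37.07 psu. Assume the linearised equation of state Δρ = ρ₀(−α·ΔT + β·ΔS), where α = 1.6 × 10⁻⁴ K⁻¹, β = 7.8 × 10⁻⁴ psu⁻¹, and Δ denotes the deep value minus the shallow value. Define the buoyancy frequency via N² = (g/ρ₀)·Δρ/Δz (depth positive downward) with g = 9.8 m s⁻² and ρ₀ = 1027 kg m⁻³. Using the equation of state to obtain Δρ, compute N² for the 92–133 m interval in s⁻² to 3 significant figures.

ΔT = -4.2 K, ΔS = -0.30 psu (deep − shallow).
Δρ/ρ₀ = −αΔT + βΔS = 6.72 × 10⁻⁴ − 2.34 × 10⁻⁴ = 4.38 × 10⁻⁴, so Δρ ≈ 0.4498 kg m⁻³.
N² = (g/ρ₀)·Δρ/Δz = g·(Δρ/ρ₀)/Δz = 9.8 × 4.38 × 10⁻⁴ / 41 = 1.0469 × 10⁻⁴ s⁻² ≈ 1.05 × 10⁻⁴ s⁻².

1.05 × 10⁻⁴ s⁻²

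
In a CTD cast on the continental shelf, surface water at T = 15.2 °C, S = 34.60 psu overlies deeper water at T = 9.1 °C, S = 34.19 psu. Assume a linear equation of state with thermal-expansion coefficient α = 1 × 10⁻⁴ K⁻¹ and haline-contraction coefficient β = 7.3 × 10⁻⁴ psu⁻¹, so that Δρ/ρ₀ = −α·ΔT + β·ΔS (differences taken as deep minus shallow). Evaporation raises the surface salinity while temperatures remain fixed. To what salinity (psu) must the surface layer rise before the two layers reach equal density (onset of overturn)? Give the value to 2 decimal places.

35.03 psu

Neutral buoyancy requires −α(T_deep − T_surf) + β(S_deep − S_surf′) = 0.
S_surf′ = S_deep − (α/β)·ΔT = 34.19 − (1 × 10⁻⁴/7.3 × 10⁻⁴)·(-6.1) = 35.0256 psu.
Increase required: 35.0256 − 34.60 = 0.4256 psu.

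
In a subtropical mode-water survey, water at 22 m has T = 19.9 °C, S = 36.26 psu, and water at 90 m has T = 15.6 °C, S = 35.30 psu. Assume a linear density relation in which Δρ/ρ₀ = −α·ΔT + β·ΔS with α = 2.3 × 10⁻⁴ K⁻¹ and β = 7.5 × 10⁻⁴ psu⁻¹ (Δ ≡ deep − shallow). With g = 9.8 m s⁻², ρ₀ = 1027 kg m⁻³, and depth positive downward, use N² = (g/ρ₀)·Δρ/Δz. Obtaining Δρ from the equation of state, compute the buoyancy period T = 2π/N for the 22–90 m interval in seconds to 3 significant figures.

ΔT = -4.3 K, ΔS = -0.96 psu (deep − shallow).
Δρ/ρ₀ = −αΔT + βΔS = 9.89 × 10⁻⁴ − 7.20 × 10⁻⁴ = 2.69 × 10⁻⁴, so Δρ ≈ 0.2763 kg m⁻³.
N² = (g/ρ₀)·Δρ/Δz = g·(Δρ/ρ₀)/Δz = 9.8 × 2.69 × 10⁻⁴ / 68 = 3.8768 × 10⁻⁵ s⁻².
N = √(3.8768 × 10⁻⁵) = 6.2264 × 10⁻³ rad s⁻¹ → T = 2π/N = 1.0091 × 10³ s ≈ 1.01 × 10³ s.

1.01 × 10³ s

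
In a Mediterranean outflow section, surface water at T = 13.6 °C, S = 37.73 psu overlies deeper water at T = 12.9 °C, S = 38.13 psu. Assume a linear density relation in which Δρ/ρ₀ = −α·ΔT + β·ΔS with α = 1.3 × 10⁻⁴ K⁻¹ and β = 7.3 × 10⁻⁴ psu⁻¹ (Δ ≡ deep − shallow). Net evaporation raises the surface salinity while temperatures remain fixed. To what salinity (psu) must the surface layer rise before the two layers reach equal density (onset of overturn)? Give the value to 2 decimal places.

Neutral buoyancy requires −α(T_deep − T_surf) + β(S_deep − S_surf′) = 0.
S_surf′ = S_deep − (α/β)·ΔT = 38.13 − (1.3 × 10⁻⁴/7.3 × 10⁻⁴)·(-0.7) = 38.2547 psu.
Increase required: 38.2547 − 37.73 = 0.5247 psu.

38.25 psu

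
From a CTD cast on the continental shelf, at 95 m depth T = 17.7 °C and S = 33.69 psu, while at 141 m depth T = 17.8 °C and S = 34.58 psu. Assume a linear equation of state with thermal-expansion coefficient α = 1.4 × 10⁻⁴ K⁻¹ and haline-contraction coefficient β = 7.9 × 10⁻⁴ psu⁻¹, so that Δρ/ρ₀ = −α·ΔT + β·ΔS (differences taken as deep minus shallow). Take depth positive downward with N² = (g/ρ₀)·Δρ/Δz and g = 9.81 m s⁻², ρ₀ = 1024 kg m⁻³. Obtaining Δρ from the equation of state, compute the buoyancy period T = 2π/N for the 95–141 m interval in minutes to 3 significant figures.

8.64 min

ΔT = +0.1 K, ΔS = +0.89 psu (deep − shallow).
Δρ/ρ₀ = −αΔT + βΔS = -1.40 × 10⁻⁵ + 7.031 × 10⁻⁴ = 6.891 × 10⁻⁴, so Δρ ≈ 0.7056 kg m⁻³.
N² = (g/ρ₀)·Δρ/Δz = g·(Δρ/ρ₀)/Δz = 9.81 × 6.891 × 10⁻⁴ / 46 = 1.4696 × 10⁻⁴ s⁻².
N = √(1.4696 × 10⁻⁴) = 0.012123 rad s⁻¹ → T = 2π/N = 518.29 s = 8.6382 min ≈ 8.64 min.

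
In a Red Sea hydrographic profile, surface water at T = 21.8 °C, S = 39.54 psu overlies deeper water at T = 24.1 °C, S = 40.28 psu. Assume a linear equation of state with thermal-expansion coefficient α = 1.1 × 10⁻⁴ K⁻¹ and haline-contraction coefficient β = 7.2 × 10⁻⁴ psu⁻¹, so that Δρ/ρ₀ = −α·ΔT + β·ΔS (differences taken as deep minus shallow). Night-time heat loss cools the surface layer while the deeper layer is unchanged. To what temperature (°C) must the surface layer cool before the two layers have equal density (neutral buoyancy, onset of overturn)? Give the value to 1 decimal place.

Neutral buoyancy requires Δρ = 0, i.e. −α(T_deep − T_surf′) + β(S_deep − S_surf) = 0.
T_surf′ = T_deep − (β/α)·ΔS = 24.1 − (7.2 × 10⁻⁴/1.1 × 10⁻⁴)·(+0.74) = 19.256 °C.
Cooling required: 21.8 − (19.256) = 2.544 °C.

19.3 °C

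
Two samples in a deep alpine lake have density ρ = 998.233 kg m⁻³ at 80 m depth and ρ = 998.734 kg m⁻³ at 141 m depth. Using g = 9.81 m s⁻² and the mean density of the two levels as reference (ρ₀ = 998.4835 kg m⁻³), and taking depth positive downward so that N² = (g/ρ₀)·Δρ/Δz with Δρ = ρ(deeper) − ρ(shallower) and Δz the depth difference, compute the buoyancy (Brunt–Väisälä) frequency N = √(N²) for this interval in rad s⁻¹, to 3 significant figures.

Δρ = 998.734 − 998.233 = 0.501 kg m⁻³ over Δz = 141 − 80 = 61 m.
N² = (9.81/998.4835) × (0.501/61) = 8.0693 × 10⁻⁵ s⁻².
N = √(8.0693 × 10⁻⁵) = 8.9829 × 10⁻³ rad s⁻¹ ≈ 8.98 × 10⁻³ rad s⁻¹.

8.98 × 10⁻³ rad s⁻¹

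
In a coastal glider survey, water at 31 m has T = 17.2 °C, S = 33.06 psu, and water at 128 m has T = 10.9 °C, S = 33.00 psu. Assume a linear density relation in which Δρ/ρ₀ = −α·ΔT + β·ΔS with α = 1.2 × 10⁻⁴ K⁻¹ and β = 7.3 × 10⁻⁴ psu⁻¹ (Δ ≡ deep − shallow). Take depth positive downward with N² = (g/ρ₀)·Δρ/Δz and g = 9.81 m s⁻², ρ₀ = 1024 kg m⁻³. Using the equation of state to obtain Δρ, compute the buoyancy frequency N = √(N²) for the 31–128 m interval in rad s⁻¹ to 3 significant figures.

ΔT = -6.3 K, ΔS = -0.06 psu (deep − shallow).
Δρ/ρ₀ = −αΔT + βΔS = 7.56 × 10⁻⁴ − 4.38 × 10⁻⁵ = 7.122 × 10⁻⁴, so Δρ ≈ 0.7293 kg m⁻³.
N² = (g/ρ₀)·Δρ/Δz = g·(Δρ/ρ₀)/Δz = 9.81 × 7.122 × 10⁻⁴ / 97 = 7.2028 × 10⁻⁵ s⁻².
N = √(7.2028 × 10⁻⁵) = 8.4869 × 10⁻³ rad s⁻¹ ≈ 8.49 × 10⁻³ rad s⁻¹.

8.49 × 10⁻³ rad s⁻¹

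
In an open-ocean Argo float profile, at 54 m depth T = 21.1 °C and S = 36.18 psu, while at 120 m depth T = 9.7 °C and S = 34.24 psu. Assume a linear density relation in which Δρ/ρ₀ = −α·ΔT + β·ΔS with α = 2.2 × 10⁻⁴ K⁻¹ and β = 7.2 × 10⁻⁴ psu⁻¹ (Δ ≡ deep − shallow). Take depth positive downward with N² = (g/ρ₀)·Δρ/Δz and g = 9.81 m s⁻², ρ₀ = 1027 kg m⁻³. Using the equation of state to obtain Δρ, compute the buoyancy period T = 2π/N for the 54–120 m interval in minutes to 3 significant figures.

8.15 min

ΔT = -11.4 K, ΔS = -1.94 psu (deep − shallow).
Δρ/ρ₀ = −αΔT + βΔS = 2.508 × 10⁻³ − 1.3968 × 10⁻³ = 1.1112 × 10⁻³, so Δρ ≈ 1.141 kg m⁻³.
N² = (g/ρ₀)·Δρ/Δz = g·(Δρ/ρ₀)/Δz = 9.81 × 1.1112 × 10⁻³ / 66 = 1.6516 × 10⁻⁴ s⁻².
N = √(1.6516 × 10⁻⁴) = 0.012851 rad s⁻¹ → T = 2π/N = 488.93 s = 8.1488 min ≈ 8.15 min.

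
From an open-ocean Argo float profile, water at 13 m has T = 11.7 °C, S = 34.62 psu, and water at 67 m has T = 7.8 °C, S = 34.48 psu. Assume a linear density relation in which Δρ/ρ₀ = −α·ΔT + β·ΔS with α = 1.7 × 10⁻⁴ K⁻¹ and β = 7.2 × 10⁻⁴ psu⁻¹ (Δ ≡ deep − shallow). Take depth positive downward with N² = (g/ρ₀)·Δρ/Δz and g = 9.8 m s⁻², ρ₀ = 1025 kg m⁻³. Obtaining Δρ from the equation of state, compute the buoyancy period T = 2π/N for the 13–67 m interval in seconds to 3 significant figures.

622 s

ΔT = -3.9 K, ΔS = -0.14 psu (deep − shallow).
Δρ/ρ₀ = −αΔT + βΔS = 6.63 × 10⁻⁴ − 1.008 × 10⁻⁴ = 5.622 × 10⁻⁴, so Δρ ≈ 0.5763 kg m⁻³.
N² = (g/ρ₀)·Δρ/Δz = g·(Δρ/ρ₀)/Δz = 9.8 × 5.622 × 10⁻⁴ / 54 = 1.0203 × 10⁻⁴ s⁻².
N = √(1.0203 × 10⁻⁴) = 0.010101 rad s⁻¹ → T = 2π/N = 622.04 s ≈ 622 s.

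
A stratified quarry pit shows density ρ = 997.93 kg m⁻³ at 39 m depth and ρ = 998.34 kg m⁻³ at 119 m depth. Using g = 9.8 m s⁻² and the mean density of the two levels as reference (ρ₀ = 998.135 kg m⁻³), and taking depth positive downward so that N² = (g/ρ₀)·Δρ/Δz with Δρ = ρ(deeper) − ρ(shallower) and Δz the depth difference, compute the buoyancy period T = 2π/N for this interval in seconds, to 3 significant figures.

886 s

Δρ = 998.34 − 997.93 = 0.41 kg m⁻³ over Δz = 119 − 39 = 80 m.
N² = (9.8/998.135) × (0.41/80) = 5.0319 × 10⁻⁵ s⁻².
N = √(5.0319 × 10⁻⁵) = 7.0936 × 10⁻³ rad s⁻¹, so T = 2π/N = 885.75 s ≈ 886 s.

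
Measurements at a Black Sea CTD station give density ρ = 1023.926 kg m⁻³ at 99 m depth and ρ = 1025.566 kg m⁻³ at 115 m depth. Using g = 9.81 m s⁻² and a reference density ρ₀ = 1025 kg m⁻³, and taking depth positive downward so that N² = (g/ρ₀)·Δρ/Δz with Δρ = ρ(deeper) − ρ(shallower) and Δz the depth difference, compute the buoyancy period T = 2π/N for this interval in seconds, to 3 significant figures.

201 s

Δρ = 1025.566 − 1023.926 = 1.640 kg m⁻³ over Δz = 115 − 99 = 16 m.
N² = (9.81/1025) × (1.640/16) = 9.8100 × 10⁻⁴ s⁻².
N = √(9.8100 × 10⁻⁴) = 0.031321 rad s⁻¹, so T = 2π/N = 200.61 s ≈ 201 s.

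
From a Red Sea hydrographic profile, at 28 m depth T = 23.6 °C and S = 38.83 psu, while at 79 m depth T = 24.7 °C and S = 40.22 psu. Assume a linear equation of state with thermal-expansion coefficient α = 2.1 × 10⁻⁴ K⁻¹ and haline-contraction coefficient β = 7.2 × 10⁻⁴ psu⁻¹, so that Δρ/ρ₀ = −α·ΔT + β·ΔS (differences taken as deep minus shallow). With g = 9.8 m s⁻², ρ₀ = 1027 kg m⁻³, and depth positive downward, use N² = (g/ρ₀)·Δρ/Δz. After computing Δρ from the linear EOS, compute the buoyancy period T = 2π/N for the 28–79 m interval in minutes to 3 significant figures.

ΔT = +1.1 K, ΔS = +1.39 psu (deep − shallow).
Δρ/ρ₀ = −αΔT + βΔS = -2.31 × 10⁻⁴ + 1.0008 × 10⁻³ = 7.698 × 10⁻⁴, so Δρ ≈ 0.7906 kg m⁻³.
N² = (g/ρ₀)·Δρ/Δz = g·(Δρ/ρ₀)/Δz = 9.8 × 7.698 × 10⁻⁴ / 51 = 1.4792 × 10⁻⁴ s⁻².
N = √(1.4792 × 10⁻⁴) = 0.012162 rad s⁻¹ → T = 2π/N = 516.62 s = 8.6103 min ≈ 8.61 min.

8.61 min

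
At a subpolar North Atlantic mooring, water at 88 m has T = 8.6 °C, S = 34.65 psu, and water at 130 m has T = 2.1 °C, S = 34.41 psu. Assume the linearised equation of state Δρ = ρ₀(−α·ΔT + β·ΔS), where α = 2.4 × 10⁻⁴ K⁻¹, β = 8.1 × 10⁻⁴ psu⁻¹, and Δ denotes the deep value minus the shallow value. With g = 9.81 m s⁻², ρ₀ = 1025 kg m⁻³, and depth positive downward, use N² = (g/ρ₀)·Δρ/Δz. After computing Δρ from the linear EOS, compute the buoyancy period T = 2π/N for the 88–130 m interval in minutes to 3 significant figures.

5.86 min

ΔT = -6.5 K, ΔS = -0.24 psu (deep − shallow).
Δρ/ρ₀ = −αΔT + βΔS = 1.56 × 10⁻³ − 1.944 × 10⁻⁴ = 1.3656 × 10⁻³, so Δρ ≈ 1.400 kg m⁻³.
N² = (g/ρ₀)·Δρ/Δz = g·(Δρ/ρ₀)/Δz = 9.81 × 1.3656 × 10⁻³ / 42 = 3.1897 × 10⁻⁴ s⁻².
N = √(3.1897 × 10⁻⁴) = 0.017860 rad s⁻¹ → T = 2π/N = 351.80 s = 5.8633 min ≈ 5.86 min.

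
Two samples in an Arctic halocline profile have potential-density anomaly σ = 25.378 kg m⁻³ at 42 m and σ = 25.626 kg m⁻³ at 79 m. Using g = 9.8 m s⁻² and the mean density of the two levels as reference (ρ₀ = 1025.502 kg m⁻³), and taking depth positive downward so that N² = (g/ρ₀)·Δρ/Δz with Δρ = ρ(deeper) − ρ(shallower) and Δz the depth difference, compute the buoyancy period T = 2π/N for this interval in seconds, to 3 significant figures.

785 s

Δρ = 1025.626 − 1025.378 = 0.248 kg m⁻³ over Δz = 79 − 42 = 37 m.
N² = (9.8/1025.502) × (0.248/37) = 6.4053 × 10⁻⁵ s⁻².
N = √(6.4053 × 10⁻⁵) = 8.0033 × 10⁻³ rad s⁻¹, so T = 2π/N = 785.07 s ≈ 785 s.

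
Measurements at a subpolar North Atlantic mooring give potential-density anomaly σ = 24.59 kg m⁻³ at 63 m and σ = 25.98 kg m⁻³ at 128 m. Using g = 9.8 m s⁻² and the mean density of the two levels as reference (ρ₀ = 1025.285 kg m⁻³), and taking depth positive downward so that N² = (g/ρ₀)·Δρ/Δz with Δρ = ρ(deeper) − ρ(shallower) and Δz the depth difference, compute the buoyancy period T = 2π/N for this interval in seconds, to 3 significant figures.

439 s

Δρ = 1025.98 − 1024.59 = 1.39 kg m⁻³ over Δz = 128 − 63 = 65 m.
N² = (9.8/1025.285) × (1.39/65) = 2.0440 × 10⁻⁴ s⁻².
N = √(2.0440 × 10⁻⁴) = 0.014297 rad s⁻¹, so T = 2π/N = 439.48 s ≈ 439 s.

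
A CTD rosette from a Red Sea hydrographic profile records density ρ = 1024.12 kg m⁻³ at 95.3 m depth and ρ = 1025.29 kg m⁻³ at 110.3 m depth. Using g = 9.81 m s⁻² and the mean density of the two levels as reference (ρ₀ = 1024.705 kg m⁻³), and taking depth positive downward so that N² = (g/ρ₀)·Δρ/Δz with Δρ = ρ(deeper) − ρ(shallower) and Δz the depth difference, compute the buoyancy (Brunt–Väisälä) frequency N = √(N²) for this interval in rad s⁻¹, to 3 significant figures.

0.0273 rad s⁻¹

Δρ = 1025.29 − 1024.12 = 1.17 kg m⁻³ over Δz = 110.3 − 95.3 = 15 m.
N² = (9.81/1024.705) × (1.17/15) = 7.4673 × 10⁻⁴ s⁻².
N = √(7.4673 × 10⁻⁴) = 0.027326 rad s⁻¹ ≈ 0.0273 rad s⁻¹.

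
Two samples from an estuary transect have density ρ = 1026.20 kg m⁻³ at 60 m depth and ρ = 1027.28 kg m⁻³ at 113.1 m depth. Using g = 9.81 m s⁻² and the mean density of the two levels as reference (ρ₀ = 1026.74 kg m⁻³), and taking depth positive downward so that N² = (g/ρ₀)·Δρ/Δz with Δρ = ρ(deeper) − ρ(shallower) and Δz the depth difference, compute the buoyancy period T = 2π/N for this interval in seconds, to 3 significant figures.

Δρ = 1027.28 − 1026.20 = 1.08 kg m⁻³ over Δz = 113.1 − 60 = 53.1 m.
N² = (9.81/1026.74) × (1.08/53.1) = 1.9433 × 10⁻⁴ s⁻².
N = √(1.9433 × 10⁻⁴) = 0.013940 rad s⁻¹, so T = 2π/N = 450.73 s ≈ 451 s.

451 s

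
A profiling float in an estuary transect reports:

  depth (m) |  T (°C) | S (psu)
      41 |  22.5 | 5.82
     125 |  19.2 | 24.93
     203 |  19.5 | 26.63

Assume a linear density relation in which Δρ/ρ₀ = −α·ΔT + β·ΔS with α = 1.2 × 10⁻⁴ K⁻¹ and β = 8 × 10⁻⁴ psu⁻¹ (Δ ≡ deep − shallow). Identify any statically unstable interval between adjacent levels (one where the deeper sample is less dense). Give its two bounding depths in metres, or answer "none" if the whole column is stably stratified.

none

Evaluate Δρ/ρ₀ = −αΔT + βΔS across each adjacent pair:
  41–125 m: −αΔT+βΔS = −(1.2 × 10⁻⁴)(-3.3)+(8 × 10⁻⁴)(+19.11) = 0.016 → stable
  125–203 m: −αΔT+βΔS = −(1.2 × 10⁻⁴)(+0.3)+(8 × 10⁻⁴)(+1.70) = 1.3 × 10⁻³ → stable
Every interval has Δρ > 0: the column is stably stratified throughout.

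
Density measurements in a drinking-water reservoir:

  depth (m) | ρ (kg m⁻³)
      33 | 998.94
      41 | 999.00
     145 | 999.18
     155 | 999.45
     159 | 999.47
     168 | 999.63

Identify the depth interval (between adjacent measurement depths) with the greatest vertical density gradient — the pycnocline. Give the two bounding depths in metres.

Compute the density gradient over each adjacent pair:
  33–41 m: Δρ/Δz = 0.06/8 = 7.5 × 10⁻³ kg m⁻⁴
  41–145 m: Δρ/Δz = 0.18/104 = 1.7 × 10⁻³ kg m⁻⁴
  145–155 m: Δρ/Δz = 0.27/10 = 0.027 kg m⁻⁴
  155–159 m: Δρ/Δz = 0.02/4 = 5.0 × 10⁻³ kg m⁻⁴
  159–168 m: Δρ/Δz = 0.16/9 = 0.018 kg m⁻⁴
The largest gradient is in the 145–155 m interval — the pycnocline.

145–155 m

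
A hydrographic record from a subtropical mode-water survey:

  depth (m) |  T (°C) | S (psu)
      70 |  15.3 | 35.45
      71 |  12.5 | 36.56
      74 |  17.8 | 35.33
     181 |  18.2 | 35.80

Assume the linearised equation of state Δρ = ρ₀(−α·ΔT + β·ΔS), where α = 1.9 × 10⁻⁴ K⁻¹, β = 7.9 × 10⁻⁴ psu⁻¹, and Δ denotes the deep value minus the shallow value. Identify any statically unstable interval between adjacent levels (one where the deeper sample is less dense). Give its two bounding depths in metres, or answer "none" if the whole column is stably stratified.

71–74 m

Evaluate Δρ/ρ₀ = −αΔT + βΔS across each adjacent pair:
  70–71 m: −αΔT+βΔS = −(1.9 × 10⁻⁴)(-2.8)+(7.9 × 10⁻⁴)(+1.11) = 1.4 × 10⁻³ → stable
  71–74 m: −αΔT+βΔS = −(1.9 × 10⁻⁴)(+5.3)+(7.9 × 10⁻⁴)(-1.23) = -2.0 × 10⁻³ → UNSTABLE
  74–181 m: −αΔT+βΔS = −(1.9 × 10⁻⁴)(+0.4)+(7.9 × 10⁻⁴)(+0.47) = 3.0 × 10⁻⁴ → stable
The 71–74 m interval has Δρ < 0: lighter water underlies denser water.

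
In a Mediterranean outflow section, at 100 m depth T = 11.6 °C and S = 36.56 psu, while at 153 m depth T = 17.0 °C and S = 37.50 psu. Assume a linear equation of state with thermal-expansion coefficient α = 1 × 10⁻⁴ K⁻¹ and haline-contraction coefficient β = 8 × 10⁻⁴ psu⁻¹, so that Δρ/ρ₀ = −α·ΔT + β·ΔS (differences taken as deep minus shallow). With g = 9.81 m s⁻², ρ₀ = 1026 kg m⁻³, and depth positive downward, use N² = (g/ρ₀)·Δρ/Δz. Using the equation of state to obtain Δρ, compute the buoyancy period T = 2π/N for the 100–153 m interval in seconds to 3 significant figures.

ΔT = +5.4 K, ΔS = +0.94 psu (deep − shallow).
Δρ/ρ₀ = −αΔT + βΔS = -5.40 × 10⁻⁴ + 7.52 × 10⁻⁴ = 2.12 × 10⁻⁴, so Δρ ≈ 0.2175 kg m⁻³.
N² = (g/ρ₀)·Δρ/Δz = g·(Δρ/ρ₀)/Δz = 9.81 × 2.12 × 10⁻⁴ / 53 = 3.9240 × 10⁻⁵ s⁻².
N = √(3.9240 × 10⁻⁵) = 6.2642 × 10⁻³ rad s⁻¹ → T = 2π/N = 1.0030 × 10³ s ≈ 1.00 × 10³ s.

1.00 × 10³ s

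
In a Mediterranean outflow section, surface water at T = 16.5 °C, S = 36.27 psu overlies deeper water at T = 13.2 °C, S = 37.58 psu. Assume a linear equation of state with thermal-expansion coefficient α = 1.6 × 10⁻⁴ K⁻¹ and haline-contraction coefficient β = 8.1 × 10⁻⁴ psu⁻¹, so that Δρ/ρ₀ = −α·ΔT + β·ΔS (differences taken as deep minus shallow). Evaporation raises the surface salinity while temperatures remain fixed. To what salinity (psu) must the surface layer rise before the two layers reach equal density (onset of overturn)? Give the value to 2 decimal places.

38.23 psu

Neutral buoyancy requires −α(T_deep − T_surf) + β(S_deep − S_surf′) = 0.
S_surf′ = S_deep − (α/β)·ΔT = 37.58 − (1.6 × 10⁻⁴/8.1 × 10⁻⁴)·(-3.3) = 38.2319 psu.
Increase required: 38.2319 − 36.27 = 1.9619 psu.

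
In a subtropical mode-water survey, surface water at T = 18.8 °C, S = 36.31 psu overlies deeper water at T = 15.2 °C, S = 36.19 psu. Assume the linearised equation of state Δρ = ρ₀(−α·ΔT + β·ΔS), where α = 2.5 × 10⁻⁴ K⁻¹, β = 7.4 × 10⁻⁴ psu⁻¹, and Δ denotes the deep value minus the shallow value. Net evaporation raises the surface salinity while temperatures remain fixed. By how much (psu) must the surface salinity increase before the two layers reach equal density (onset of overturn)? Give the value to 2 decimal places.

Neutral buoyancy requires −α(T_deep − T_surf) + β(S_deep − S_surf′) = 0.
S_surf′ = S_deep − (α/β)·ΔT = 36.19 − (2.5 × 10⁻⁴/7.4 × 10⁻⁴)·(-3.6) = 37.4062 psu.
Increase required: 37.4062 − 36.31 = 1.0962 psu.

1.10 psu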